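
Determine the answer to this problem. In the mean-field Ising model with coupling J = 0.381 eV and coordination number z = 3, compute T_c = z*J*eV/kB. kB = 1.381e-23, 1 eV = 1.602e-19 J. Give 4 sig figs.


Step 1: z*J = 3*0.381 = 1.143 eV
Step 2: Convert to Joules: 1.143*1.602e-19 = 1.831e-19 J
Step 3: T_c = 1.831e-19 / 1.381e-23 = 1.326e+04 K

1.326e+04


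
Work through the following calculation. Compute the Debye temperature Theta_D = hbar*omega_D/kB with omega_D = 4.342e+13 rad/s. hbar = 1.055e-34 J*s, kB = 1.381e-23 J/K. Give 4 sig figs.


Step 1: hbar*omega_D = 1.055e-34 * 4.342e+13 = 4.581e-21 J
Step 2: Theta_D = 4.581e-21 / 1.381e-23
Step 3: Theta_D = 331.7 K

331.7


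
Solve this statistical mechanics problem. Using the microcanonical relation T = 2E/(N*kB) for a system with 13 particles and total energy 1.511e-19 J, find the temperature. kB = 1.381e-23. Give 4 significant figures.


Step 1: Numerator = 2*E = 2*1.511e-19 = 3.022e-19 J
Step 2: Denominator = N*kB = 13*1.381e-23 = 1.795e-22
Step 3: T = 3.022e-19 / 1.795e-22 = 1683 K

1683


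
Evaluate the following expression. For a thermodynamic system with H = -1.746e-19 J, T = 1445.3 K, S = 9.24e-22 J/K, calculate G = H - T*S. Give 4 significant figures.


Step 1: T*S = 1445.3 * 9.24e-22 = 1.335e-18 J
Step 2: G = H - T*S = -1.746e-19 - 1.335e-18
Step 3: G = -1.51e-18 J

-1.51e-18


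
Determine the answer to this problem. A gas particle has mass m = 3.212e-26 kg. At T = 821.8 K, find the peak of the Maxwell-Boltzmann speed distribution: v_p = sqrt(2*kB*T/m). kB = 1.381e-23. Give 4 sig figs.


Step 1: Numerator = 2*kB*T = 2*1.381e-23*821.8 = 2.27e-20
Step 2: Ratio = 2.27e-20 / 3.212e-26 = 7.067e+05
Step 3: v_p = sqrt(7.067e+05) = 840.6 m/s

840.6


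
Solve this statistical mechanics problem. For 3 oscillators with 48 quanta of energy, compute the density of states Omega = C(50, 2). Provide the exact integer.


Step 1: Use binomial coefficient C(50, 2)
Step 2: Numerator = 50! / 48!
Step 3: Denominator = 2!
Step 4: Omega = 1225

1225


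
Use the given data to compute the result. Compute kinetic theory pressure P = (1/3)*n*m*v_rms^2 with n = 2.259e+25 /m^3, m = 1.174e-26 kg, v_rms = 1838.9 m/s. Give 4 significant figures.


Step 1: v_rms^2 = 1838.9^2 = 3.382e+06
Step 2: n*m = 2.259e+25*1.174e-26 = 0.2652
Step 3: P = (1/3)*0.2652*3.382e+06 = 2.989e+05 Pa

2.989e+05


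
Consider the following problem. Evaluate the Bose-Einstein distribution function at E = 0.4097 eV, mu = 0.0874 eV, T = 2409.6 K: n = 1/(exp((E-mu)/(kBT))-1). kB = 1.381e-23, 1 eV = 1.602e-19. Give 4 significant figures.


Step 1: (E - mu) = 0.3223 eV
Step 2: x = (E-mu)*eV/(kB*T) = 0.3223*1.602e-19/(1.381e-23*2409.6) = 1.552
Step 3: exp(x) = 4.719
Step 4: n = 1/(exp(x)-1) = 0.2689

0.2689


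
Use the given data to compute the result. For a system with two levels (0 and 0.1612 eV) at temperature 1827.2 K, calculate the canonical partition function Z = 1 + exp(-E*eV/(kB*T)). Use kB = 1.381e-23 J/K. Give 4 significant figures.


Step 1: Compute beta*E = E*eV/(kB*T) = 0.1612*1.602e-19/(1.381e-23*1827.2) = 1.023
Step 2: exp(-beta*E) = exp(-1.023) = 0.3594
Step 3: Z = 1 + 0.3594 = 1.359

1.359


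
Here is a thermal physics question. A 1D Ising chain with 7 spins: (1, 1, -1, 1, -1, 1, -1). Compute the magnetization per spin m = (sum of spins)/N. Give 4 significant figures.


Step 1: Count up spins (+1): 4, down spins (-1): 3
Step 2: Total magnetization M = 4 - 3 = 1
Step 3: m = M/N = 1/7 = 0.1429

0.1429


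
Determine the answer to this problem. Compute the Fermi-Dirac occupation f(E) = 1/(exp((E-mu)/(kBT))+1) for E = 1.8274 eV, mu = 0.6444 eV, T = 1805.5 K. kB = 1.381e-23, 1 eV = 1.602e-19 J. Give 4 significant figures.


Step 1: (E - mu) = 1.8274 - 0.6444 = 1.183 eV
Step 2: Convert: (E-mu)*eV = 1.895e-19 J
Step 3: x = (E-mu)*eV/(kB*T) = 7.601
Step 4: f = 1/(exp(7.601)+1) = 0.0004998

0.0004998


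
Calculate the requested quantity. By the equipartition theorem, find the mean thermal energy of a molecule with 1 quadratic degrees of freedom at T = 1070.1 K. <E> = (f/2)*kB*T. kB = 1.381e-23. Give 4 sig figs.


Step 1: f/2 = 1/2 = 0.5
Step 2: kB*T = 1.381e-23 * 1070.1 = 1.478e-20
Step 3: <E> = 0.5 * 1.478e-20 = 7.389e-21 J

7.389e-21


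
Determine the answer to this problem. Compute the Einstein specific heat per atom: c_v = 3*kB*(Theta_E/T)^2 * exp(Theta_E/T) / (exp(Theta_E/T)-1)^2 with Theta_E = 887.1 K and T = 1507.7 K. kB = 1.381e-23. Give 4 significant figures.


Step 1: x = Theta_E/T = 887.1/1507.7 = 0.5884
Step 2: x^2 = 0.3462
Step 3: exp(x) = 1.801
Step 4: c_v = 3*1.381e-23*0.3462*1.801/(1.801-1)^2 = 4.026e-23

4.026e-23


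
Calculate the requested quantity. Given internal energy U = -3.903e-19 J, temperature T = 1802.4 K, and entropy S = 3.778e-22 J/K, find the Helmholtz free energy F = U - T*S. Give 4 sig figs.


Step 1: T*S = 1802.4 * 3.778e-22 = 6.809e-19 J
Step 2: F = U - T*S = -3.903e-19 - 6.809e-19
Step 3: F = -1.071e-18 J

-1.071e-18


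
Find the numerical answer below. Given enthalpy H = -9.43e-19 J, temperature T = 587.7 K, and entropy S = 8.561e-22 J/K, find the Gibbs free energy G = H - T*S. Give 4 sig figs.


Step 1: T*S = 587.7 * 8.561e-22 = 5.031e-19 J
Step 2: G = H - T*S = -9.43e-19 - 5.031e-19
Step 3: G = -1.446e-18 J

-1.446e-18


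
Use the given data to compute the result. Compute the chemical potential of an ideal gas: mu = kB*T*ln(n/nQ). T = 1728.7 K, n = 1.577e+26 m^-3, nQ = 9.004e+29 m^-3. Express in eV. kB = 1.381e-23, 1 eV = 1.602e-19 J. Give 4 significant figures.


Step 1: n/nQ = 1.577e+26/9.004e+29 = 0.0001751
Step 2: ln(n/nQ) = -8.65
Step 3: mu = kB*T*ln(n/nQ) = 2.387e-20*-8.65 = -2.065e-19 J
Step 4: Convert to eV: -2.065e-19/1.602e-19 = -1.289 eV

-1.289


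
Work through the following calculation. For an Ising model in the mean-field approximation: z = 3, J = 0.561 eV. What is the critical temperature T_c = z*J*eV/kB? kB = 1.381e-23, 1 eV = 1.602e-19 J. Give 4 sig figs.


Step 1: z*J = 3*0.561 = 1.683 eV
Step 2: Convert to Joules: 1.683*1.602e-19 = 2.696e-19 J
Step 3: T_c = 2.696e-19 / 1.381e-23 = 1.952e+04 K

1.952e+04


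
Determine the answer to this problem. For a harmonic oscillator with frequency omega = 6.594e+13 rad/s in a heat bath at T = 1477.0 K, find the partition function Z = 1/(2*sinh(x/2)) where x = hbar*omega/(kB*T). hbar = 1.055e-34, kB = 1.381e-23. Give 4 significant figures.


Step 1: Compute x = hbar*omega/(kB*T) = 1.055e-34*6.594e+13/(1.381e-23*1477.0) = 0.3411
Step 2: x/2 = 0.1705
Step 3: sinh(x/2) = 0.1714
Step 4: Z = 1/(2*0.1714) = 2.918

2.918


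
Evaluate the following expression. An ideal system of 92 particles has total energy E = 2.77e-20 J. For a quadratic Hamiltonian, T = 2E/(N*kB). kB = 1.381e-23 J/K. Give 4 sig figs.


Step 1: Numerator = 2*E = 2*2.77e-20 = 5.54e-20 J
Step 2: Denominator = N*kB = 92*1.381e-23 = 1.271e-21
Step 3: T = 5.54e-20 / 1.271e-21 = 43.6 K

43.6


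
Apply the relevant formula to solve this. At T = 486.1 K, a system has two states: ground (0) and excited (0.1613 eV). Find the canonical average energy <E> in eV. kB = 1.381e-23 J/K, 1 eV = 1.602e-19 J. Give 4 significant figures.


Step 1: beta*E = 0.1613*1.602e-19/(1.381e-23*486.1) = 3.849
Step 2: exp(-beta*E) = 0.0213
Step 3: <E> = 0.1613*0.0213/(1+0.0213) = 0.003363 eV

0.003363


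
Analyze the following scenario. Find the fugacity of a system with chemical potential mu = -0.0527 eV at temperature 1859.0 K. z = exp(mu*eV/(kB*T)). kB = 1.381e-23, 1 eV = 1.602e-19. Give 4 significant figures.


Step 1: Convert mu to Joules: -0.0527*1.602e-19 = -8.443e-21 J
Step 2: kB*T = 1.381e-23*1859.0 = 2.567e-20 J
Step 3: mu/(kB*T) = -0.3289
Step 4: z = exp(-0.3289) = 0.7197

0.7197


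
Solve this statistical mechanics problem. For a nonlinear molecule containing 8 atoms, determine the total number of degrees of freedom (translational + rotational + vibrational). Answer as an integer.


Step 1: Translational DOF = 3
Step 2: Rotational DOF (nonlinear) = 3
Step 3: Vibrational DOF = 3*8 - 6 = 18
Step 4: Total = 3 + 3 + 18 = 24

24


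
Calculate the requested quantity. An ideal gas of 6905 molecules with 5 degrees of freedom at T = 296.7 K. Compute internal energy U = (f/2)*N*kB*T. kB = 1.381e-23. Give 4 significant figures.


Step 1: f/2 = 5/2 = 2.5
Step 2: N*kB*T = 6905*1.381e-23*296.7 = 2.829e-17
Step 3: U = 2.5 * 2.829e-17 = 7.073e-17 J

7.073e-17


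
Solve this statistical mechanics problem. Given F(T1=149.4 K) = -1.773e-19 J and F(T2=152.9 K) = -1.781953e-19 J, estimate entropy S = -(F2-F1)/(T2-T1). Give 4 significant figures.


Step 1: dF = F2 - F1 = -1.781953e-19 - (-1.773e-19) = -8.953e-22 J
Step 2: dT = T2 - T1 = 152.9 - 149.4 = 3.5 K
Step 3: S = -dF/dT = -(-8.953e-22)/3.5 = 2.558e-22 J/K

2.558e-22


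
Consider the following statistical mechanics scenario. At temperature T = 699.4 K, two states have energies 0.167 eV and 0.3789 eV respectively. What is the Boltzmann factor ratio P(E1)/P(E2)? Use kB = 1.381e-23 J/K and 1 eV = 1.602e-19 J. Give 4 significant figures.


Step 1: Compute energy difference dE = E1 - E2 = 0.167 - 0.3789 = -0.2119 eV
Step 2: Convert to Joules: dE_J = -0.2119 * 1.602e-19 = -3.395e-20 J
Step 3: Compute exponent = -dE_J / (kB * T) = -(-3.395e-20) / (1.381e-23 * 699.4) = 3.515
Step 4: P(E1)/P(E2) = exp(3.515) = 33.6

33.6


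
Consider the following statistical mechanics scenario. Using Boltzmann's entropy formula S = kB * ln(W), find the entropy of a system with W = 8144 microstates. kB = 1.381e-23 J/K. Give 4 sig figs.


Step 1: ln(W) = ln(8144) = 9.005
Step 2: S = kB * ln(W) = 1.381e-23 * 9.005
Step 3: S = 1.244e-22 J/K

1.244e-22


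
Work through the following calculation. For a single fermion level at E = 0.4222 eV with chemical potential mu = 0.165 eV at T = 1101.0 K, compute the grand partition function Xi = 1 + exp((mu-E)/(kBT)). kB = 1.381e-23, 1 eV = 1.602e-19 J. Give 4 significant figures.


Step 1: (mu - E) = 0.165 - 0.4222 = -0.2572 eV
Step 2: x = (mu-E)*eV/(kB*T) = -0.2572*1.602e-19/(1.381e-23*1101.0) = -2.71
Step 3: exp(x) = 0.06654
Step 4: Xi = 1 + 0.06654 = 1.067

1.067


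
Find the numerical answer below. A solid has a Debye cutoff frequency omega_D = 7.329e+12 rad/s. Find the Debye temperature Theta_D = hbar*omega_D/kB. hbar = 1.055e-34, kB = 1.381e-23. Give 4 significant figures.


Step 1: hbar*omega_D = 1.055e-34 * 7.329e+12 = 7.732e-22 J
Step 2: Theta_D = 7.732e-22 / 1.381e-23
Step 3: Theta_D = 55.99 K

55.99


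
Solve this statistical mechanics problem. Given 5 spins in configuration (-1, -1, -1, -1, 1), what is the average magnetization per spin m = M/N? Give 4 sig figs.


Step 1: Count up spins (+1): 1, down spins (-1): 4
Step 2: Total magnetization M = 1 - 4 = -3
Step 3: m = M/N = -3/5 = -0.6

-0.6


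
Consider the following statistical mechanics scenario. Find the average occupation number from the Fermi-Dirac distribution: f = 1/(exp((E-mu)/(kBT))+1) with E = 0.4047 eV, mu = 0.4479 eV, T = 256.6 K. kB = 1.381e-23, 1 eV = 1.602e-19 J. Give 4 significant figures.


Step 1: (E - mu) = 0.4047 - 0.4479 = -0.0432 eV
Step 2: Convert: (E-mu)*eV = -6.921e-21 J
Step 3: x = (E-mu)*eV/(kB*T) = -1.953
Step 4: f = 1/(exp(-1.953)+1) = 0.8758

0.8758


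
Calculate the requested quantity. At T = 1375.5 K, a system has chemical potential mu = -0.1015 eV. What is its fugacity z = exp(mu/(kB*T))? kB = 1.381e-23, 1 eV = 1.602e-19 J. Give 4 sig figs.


Step 1: Convert mu to Joules: -0.1015*1.602e-19 = -1.626e-20 J
Step 2: kB*T = 1.381e-23*1375.5 = 1.9e-20 J
Step 3: mu/(kB*T) = -0.856
Step 4: z = exp(-0.856) = 0.4249

0.4249


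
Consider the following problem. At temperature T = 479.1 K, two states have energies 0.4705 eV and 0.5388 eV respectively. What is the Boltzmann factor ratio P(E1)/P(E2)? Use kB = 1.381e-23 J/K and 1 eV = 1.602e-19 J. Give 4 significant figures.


Step 1: Compute energy difference dE = E1 - E2 = 0.4705 - 0.5388 = -0.0683 eV
Step 2: Convert to Joules: dE_J = -0.0683 * 1.602e-19 = -1.094e-20 J
Step 3: Compute exponent = -dE_J / (kB * T) = -(-1.094e-20) / (1.381e-23 * 479.1) = 1.654
Step 4: P(E1)/P(E2) = exp(1.654) = 5.226

5.226


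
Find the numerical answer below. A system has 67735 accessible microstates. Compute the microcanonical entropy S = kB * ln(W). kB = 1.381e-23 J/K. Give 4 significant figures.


Step 1: ln(W) = ln(67735) = 11.12
Step 2: S = kB * ln(W) = 1.381e-23 * 11.12
Step 3: S = 1.536e-22 J/K

1.536e-22


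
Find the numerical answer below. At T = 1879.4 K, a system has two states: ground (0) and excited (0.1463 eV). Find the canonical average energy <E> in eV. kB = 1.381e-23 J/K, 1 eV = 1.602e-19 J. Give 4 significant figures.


Step 1: beta*E = 0.1463*1.602e-19/(1.381e-23*1879.4) = 0.903
Step 2: exp(-beta*E) = 0.4053
Step 3: <E> = 0.1463*0.4053/(1+0.4053) = 0.0422 eV

0.0422


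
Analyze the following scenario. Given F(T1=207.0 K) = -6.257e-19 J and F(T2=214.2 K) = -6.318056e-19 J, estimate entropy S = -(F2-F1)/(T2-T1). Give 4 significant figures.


Step 1: dF = F2 - F1 = -6.318056e-19 - (-6.257e-19) = -6.1056e-21 J
Step 2: dT = T2 - T1 = 214.2 - 207.0 = 7.2 K
Step 3: S = -dF/dT = -(-6.1056e-21)/7.2 = 8.48e-22 J/K

8.48e-22


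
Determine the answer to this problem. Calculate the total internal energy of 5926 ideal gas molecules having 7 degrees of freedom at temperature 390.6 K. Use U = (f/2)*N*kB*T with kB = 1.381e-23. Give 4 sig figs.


Step 1: f/2 = 7/2 = 3.5
Step 2: N*kB*T = 5926*1.381e-23*390.6 = 3.197e-17
Step 3: U = 3.5 * 3.197e-17 = 1.119e-16 J

1.119e-16


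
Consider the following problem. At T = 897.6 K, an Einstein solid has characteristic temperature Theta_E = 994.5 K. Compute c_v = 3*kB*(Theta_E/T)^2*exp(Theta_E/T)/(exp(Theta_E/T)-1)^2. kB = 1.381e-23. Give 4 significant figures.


Step 1: x = Theta_E/T = 994.5/897.6 = 1.108
Step 2: x^2 = 1.228
Step 3: exp(x) = 3.028
Step 4: c_v = 3*1.381e-23*1.228*3.028/(3.028-1)^2 = 3.744e-23

3.744e-23


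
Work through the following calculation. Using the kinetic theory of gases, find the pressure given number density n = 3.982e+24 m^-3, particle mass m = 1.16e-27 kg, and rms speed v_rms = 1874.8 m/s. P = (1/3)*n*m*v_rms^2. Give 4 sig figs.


Step 1: v_rms^2 = 1874.8^2 = 3.515e+06
Step 2: n*m = 3.982e+24*1.16e-27 = 0.004619
Step 3: P = (1/3)*0.004619*3.515e+06 = 5412 Pa

5412


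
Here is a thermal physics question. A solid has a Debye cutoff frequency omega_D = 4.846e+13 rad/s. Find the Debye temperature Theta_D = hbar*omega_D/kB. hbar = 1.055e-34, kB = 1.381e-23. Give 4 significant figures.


Step 1: hbar*omega_D = 1.055e-34 * 4.846e+13 = 5.113e-21 J
Step 2: Theta_D = 5.113e-21 / 1.381e-23
Step 3: Theta_D = 370.2 K

370.2


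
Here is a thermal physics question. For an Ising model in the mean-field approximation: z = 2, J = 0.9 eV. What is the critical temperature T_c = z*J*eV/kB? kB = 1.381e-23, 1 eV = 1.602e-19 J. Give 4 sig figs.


Step 1: z*J = 2*0.9 = 1.8 eV
Step 2: Convert to Joules: 1.8*1.602e-19 = 2.884e-19 J
Step 3: T_c = 2.884e-19 / 1.381e-23 = 2.088e+04 K

2.088e+04


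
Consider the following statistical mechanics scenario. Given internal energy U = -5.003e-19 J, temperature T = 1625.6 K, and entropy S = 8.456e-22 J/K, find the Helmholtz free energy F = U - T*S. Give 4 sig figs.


Step 1: T*S = 1625.6 * 8.456e-22 = 1.375e-18 J
Step 2: F = U - T*S = -5.003e-19 - 1.375e-18
Step 3: F = -1.875e-18 J

-1.875e-18


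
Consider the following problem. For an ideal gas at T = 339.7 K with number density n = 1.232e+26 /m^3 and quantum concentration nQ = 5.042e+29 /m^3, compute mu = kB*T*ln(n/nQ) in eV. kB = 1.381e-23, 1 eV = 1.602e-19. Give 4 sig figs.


Step 1: n/nQ = 1.232e+26/5.042e+29 = 0.0002443
Step 2: ln(n/nQ) = -8.317
Step 3: mu = kB*T*ln(n/nQ) = 4.691e-21*-8.317 = -3.902e-20 J
Step 4: Convert to eV: -3.902e-20/1.602e-19 = -0.2436 eV

-0.2436


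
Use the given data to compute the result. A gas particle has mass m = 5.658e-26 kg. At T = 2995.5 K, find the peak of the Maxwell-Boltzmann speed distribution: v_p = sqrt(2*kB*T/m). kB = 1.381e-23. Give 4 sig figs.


Step 1: Numerator = 2*kB*T = 2*1.381e-23*2995.5 = 8.274e-20
Step 2: Ratio = 8.274e-20 / 5.658e-26 = 1.462e+06
Step 3: v_p = sqrt(1.462e+06) = 1209 m/s

1209


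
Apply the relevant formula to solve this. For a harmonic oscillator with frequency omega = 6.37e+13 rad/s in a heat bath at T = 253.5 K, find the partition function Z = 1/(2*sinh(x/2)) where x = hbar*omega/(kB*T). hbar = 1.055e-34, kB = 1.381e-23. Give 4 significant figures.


Step 1: Compute x = hbar*omega/(kB*T) = 1.055e-34*6.37e+13/(1.381e-23*253.5) = 1.92
Step 2: x/2 = 0.9598
Step 3: sinh(x/2) = 1.114
Step 4: Z = 1/(2*1.114) = 0.4488

0.4488


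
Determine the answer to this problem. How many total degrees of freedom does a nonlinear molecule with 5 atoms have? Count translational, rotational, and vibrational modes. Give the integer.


Step 1: Translational DOF = 3
Step 2: Rotational DOF (nonlinear) = 3
Step 3: Vibrational DOF = 3*5 - 6 = 9
Step 4: Total = 3 + 3 + 9 = 15

15


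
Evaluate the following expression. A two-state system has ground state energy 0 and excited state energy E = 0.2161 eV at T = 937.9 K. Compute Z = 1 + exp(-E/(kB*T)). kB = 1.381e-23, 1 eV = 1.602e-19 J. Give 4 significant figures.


Step 1: Compute beta*E = E*eV/(kB*T) = 0.2161*1.602e-19/(1.381e-23*937.9) = 2.673
Step 2: exp(-beta*E) = exp(-2.673) = 0.06906
Step 3: Z = 1 + 0.06906 = 1.069

1.069


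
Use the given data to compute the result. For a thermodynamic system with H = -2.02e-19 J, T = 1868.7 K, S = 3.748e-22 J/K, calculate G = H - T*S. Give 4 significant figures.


Step 1: T*S = 1868.7 * 3.748e-22 = 7.004e-19 J
Step 2: G = H - T*S = -2.02e-19 - 7.004e-19
Step 3: G = -9.024e-19 J

-9.024e-19


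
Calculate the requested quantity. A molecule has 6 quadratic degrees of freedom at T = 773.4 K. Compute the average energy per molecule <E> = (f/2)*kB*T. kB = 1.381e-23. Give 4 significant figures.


Step 1: f/2 = 6/2 = 3
Step 2: kB*T = 1.381e-23 * 773.4 = 1.068e-20
Step 3: <E> = 3 * 1.068e-20 = 3.204e-20 J

3.204e-20


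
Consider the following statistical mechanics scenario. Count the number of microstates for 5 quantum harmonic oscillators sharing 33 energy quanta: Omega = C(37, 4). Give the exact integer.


Step 1: Use binomial coefficient C(37, 4)
Step 2: Numerator = 37! / 33!
Step 3: Denominator = 4!
Step 4: Omega = 66045

66045


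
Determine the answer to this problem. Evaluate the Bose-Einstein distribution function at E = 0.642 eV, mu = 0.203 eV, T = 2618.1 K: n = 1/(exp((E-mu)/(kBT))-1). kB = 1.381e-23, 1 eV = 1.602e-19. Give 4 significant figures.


Step 1: (E - mu) = 0.439 eV
Step 2: x = (E-mu)*eV/(kB*T) = 0.439*1.602e-19/(1.381e-23*2618.1) = 1.945
Step 3: exp(x) = 6.994
Step 4: n = 1/(exp(x)-1) = 0.1668

0.1668


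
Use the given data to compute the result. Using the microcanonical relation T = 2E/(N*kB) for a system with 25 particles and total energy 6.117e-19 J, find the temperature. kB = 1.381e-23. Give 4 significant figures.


Step 1: Numerator = 2*E = 2*6.117e-19 = 1.223e-18 J
Step 2: Denominator = N*kB = 25*1.381e-23 = 3.452e-22
Step 3: T = 1.223e-18 / 3.452e-22 = 3544 K

3544


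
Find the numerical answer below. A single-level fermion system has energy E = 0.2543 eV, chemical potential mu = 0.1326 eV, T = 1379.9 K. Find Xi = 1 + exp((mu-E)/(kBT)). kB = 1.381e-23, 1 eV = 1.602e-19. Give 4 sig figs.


Step 1: (mu - E) = 0.1326 - 0.2543 = -0.1217 eV
Step 2: x = (mu-E)*eV/(kB*T) = -0.1217*1.602e-19/(1.381e-23*1379.9) = -1.023
Step 3: exp(x) = 0.3595
Step 4: Xi = 1 + 0.3595 = 1.359

1.359


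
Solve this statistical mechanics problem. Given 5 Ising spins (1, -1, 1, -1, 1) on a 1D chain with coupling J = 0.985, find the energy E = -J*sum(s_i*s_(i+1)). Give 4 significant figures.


Step 1: Nearest-neighbor products: -1, -1, -1, -1
Step 2: Sum of products = -4
Step 3: E = -0.985 * -4 = 3.94

3.94


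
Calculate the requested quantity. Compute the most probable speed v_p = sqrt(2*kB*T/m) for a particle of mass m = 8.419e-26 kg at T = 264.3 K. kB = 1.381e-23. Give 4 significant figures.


Step 1: Numerator = 2*kB*T = 2*1.381e-23*264.3 = 7.3e-21
Step 2: Ratio = 7.3e-21 / 8.419e-26 = 8.671e+04
Step 3: v_p = sqrt(8.671e+04) = 294.5 m/s

294.5


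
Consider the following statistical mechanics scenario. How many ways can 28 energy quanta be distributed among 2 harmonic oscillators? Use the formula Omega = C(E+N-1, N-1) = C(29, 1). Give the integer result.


Step 1: Use binomial coefficient C(29, 1)
Step 2: Numerator = 29! / 28!
Step 3: Denominator = 1!
Step 4: Omega = 29

29


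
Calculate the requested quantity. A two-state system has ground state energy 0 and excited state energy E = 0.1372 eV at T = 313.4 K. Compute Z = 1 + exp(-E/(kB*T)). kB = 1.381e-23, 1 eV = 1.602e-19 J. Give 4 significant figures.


Step 1: Compute beta*E = E*eV/(kB*T) = 0.1372*1.602e-19/(1.381e-23*313.4) = 5.078
Step 2: exp(-beta*E) = exp(-5.078) = 0.00623
Step 3: Z = 1 + 0.00623 = 1.006

1.006


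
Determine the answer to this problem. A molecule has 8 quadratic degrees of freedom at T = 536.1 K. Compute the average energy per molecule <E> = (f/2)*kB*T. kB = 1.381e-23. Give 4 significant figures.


Step 1: f/2 = 8/2 = 4
Step 2: kB*T = 1.381e-23 * 536.1 = 7.404e-21
Step 3: <E> = 4 * 7.404e-21 = 2.961e-20 J

2.961e-20


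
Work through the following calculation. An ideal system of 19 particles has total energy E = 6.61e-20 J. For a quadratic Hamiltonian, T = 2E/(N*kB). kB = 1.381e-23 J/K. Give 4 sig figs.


Step 1: Numerator = 2*E = 2*6.61e-20 = 1.322e-19 J
Step 2: Denominator = N*kB = 19*1.381e-23 = 2.624e-22
Step 3: T = 1.322e-19 / 2.624e-22 = 503.8 K

503.8


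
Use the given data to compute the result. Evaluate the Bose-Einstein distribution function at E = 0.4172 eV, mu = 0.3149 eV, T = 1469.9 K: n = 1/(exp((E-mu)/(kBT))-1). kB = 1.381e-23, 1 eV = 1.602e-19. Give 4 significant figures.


Step 1: (E - mu) = 0.1023 eV
Step 2: x = (E-mu)*eV/(kB*T) = 0.1023*1.602e-19/(1.381e-23*1469.9) = 0.8073
Step 3: exp(x) = 2.242
Step 4: n = 1/(exp(x)-1) = 0.8052

0.8052


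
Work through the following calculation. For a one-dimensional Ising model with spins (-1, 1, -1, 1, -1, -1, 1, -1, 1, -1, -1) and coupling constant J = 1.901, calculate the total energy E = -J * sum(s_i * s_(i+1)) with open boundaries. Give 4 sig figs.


Step 1: Nearest-neighbor products: -1, -1, -1, -1, 1, -1, -1, -1, -1, 1
Step 2: Sum of products = -6
Step 3: E = -1.901 * -6 = 11.41

11.41


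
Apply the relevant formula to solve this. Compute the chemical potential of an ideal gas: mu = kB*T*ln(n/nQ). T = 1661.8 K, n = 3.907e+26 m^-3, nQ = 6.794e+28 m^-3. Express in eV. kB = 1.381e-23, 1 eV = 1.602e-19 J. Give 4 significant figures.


Step 1: n/nQ = 3.907e+26/6.794e+28 = 0.005751
Step 2: ln(n/nQ) = -5.158
Step 3: mu = kB*T*ln(n/nQ) = 2.295e-20*-5.158 = -1.184e-19 J
Step 4: Convert to eV: -1.184e-19/1.602e-19 = -0.739 eV

-0.739


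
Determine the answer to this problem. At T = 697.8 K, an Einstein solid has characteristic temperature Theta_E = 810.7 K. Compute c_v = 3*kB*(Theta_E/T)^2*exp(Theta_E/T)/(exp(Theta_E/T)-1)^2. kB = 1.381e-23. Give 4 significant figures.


Step 1: x = Theta_E/T = 810.7/697.8 = 1.162
Step 2: x^2 = 1.35
Step 3: exp(x) = 3.196
Step 4: c_v = 3*1.381e-23*1.35*3.196/(3.196-1)^2 = 3.707e-23

3.707e-23


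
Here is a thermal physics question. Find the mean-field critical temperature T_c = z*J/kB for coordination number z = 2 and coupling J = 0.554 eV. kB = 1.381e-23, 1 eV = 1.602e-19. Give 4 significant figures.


Step 1: z*J = 2*0.554 = 1.108 eV
Step 2: Convert to Joules: 1.108*1.602e-19 = 1.775e-19 J
Step 3: T_c = 1.775e-19 / 1.381e-23 = 1.285e+04 K

1.285e+04


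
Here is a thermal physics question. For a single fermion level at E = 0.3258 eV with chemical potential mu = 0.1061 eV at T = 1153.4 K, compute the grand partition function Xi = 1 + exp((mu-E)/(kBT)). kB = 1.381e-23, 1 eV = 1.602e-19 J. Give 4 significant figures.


Step 1: (mu - E) = 0.1061 - 0.3258 = -0.2197 eV
Step 2: x = (mu-E)*eV/(kB*T) = -0.2197*1.602e-19/(1.381e-23*1153.4) = -2.21
Step 3: exp(x) = 0.1097
Step 4: Xi = 1 + 0.1097 = 1.11

1.11


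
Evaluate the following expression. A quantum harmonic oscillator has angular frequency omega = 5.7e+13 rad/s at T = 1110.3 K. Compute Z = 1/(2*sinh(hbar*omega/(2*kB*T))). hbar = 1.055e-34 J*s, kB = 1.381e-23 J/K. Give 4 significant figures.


Step 1: Compute x = hbar*omega/(kB*T) = 1.055e-34*5.7e+13/(1.381e-23*1110.3) = 0.3922
Step 2: x/2 = 0.1961
Step 3: sinh(x/2) = 0.1974
Step 4: Z = 1/(2*0.1974) = 2.534

2.534


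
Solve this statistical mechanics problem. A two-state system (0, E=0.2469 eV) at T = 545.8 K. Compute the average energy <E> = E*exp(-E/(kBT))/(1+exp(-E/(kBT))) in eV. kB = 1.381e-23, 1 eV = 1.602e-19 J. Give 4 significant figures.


Step 1: beta*E = 0.2469*1.602e-19/(1.381e-23*545.8) = 5.248
Step 2: exp(-beta*E) = 0.00526
Step 3: <E> = 0.2469*0.00526/(1+0.00526) = 0.001292 eV

0.001292


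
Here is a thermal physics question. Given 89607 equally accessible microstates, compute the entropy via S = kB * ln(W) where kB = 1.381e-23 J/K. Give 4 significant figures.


Step 1: ln(W) = ln(89607) = 11.4
Step 2: S = kB * ln(W) = 1.381e-23 * 11.4
Step 3: S = 1.575e-22 J/K

1.575e-22


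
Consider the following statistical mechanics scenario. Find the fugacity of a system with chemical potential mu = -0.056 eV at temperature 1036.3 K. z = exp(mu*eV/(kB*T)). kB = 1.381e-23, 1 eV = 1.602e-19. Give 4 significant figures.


Step 1: Convert mu to Joules: -0.056*1.602e-19 = -8.971e-21 J
Step 2: kB*T = 1.381e-23*1036.3 = 1.431e-20 J
Step 3: mu/(kB*T) = -0.6269
Step 4: z = exp(-0.6269) = 0.5343

0.5343


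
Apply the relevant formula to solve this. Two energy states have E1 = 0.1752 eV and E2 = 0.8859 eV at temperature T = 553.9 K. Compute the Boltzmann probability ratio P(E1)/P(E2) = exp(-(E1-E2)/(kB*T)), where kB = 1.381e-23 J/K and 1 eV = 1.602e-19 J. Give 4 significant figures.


Step 1: Compute energy difference dE = E1 - E2 = 0.1752 - 0.8859 = -0.7107 eV
Step 2: Convert to Joules: dE_J = -0.7107 * 1.602e-19 = -1.139e-19 J
Step 3: Compute exponent = -dE_J / (kB * T) = -(-1.139e-19) / (1.381e-23 * 553.9) = 14.88
Step 4: P(E1)/P(E2) = exp(14.88) = 2.911e+06

2.911e+06


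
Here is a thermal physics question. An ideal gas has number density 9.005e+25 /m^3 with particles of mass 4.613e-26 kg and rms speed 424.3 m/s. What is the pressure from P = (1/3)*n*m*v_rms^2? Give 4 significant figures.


Step 1: v_rms^2 = 424.3^2 = 1.8e+05
Step 2: n*m = 9.005e+25*4.613e-26 = 4.154
Step 3: P = (1/3)*4.154*1.8e+05 = 2.493e+05 Pa

2.493e+05


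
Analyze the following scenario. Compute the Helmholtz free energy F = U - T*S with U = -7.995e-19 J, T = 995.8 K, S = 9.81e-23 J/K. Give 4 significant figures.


Step 1: T*S = 995.8 * 9.81e-23 = 9.769e-20 J
Step 2: F = U - T*S = -7.995e-19 - 9.769e-20
Step 3: F = -8.972e-19 J

-8.972e-19


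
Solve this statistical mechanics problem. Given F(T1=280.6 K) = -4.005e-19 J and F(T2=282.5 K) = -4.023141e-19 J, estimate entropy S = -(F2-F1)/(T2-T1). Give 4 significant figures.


Step 1: dF = F2 - F1 = -4.023141e-19 - (-4.005e-19) = -1.8141e-21 J
Step 2: dT = T2 - T1 = 282.5 - 280.6 = 1.9 K
Step 3: S = -dF/dT = -(-1.8141e-21)/1.9 = 9.548e-22 J/K

9.548e-22


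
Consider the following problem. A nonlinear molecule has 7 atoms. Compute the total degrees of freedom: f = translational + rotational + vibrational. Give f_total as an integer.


Step 1: Translational DOF = 3
Step 2: Rotational DOF (nonlinear) = 3
Step 3: Vibrational DOF = 3*7 - 6 = 15
Step 4: Total = 3 + 3 + 15 = 21

21


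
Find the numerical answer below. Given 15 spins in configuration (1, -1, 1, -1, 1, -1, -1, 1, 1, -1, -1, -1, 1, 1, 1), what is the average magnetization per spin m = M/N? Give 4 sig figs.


Step 1: Count up spins (+1): 8, down spins (-1): 7
Step 2: Total magnetization M = 8 - 7 = 1
Step 3: m = M/N = 1/15 = 0.06667

0.06667


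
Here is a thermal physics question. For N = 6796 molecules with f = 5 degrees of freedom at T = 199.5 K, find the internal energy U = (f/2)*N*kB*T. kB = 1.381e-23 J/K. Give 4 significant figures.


Step 1: f/2 = 5/2 = 2.5
Step 2: N*kB*T = 6796*1.381e-23*199.5 = 1.872e-17
Step 3: U = 2.5 * 1.872e-17 = 4.681e-17 J

4.681e-17


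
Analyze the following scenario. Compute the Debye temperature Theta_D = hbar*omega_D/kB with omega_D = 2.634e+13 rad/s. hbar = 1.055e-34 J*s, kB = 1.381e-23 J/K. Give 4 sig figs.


Step 1: hbar*omega_D = 1.055e-34 * 2.634e+13 = 2.779e-21 J
Step 2: Theta_D = 2.779e-21 / 1.381e-23
Step 3: Theta_D = 201.2 K

201.2


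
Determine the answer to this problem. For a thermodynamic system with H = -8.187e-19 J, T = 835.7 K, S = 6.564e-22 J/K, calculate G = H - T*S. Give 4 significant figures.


Step 1: T*S = 835.7 * 6.564e-22 = 5.486e-19 J
Step 2: G = H - T*S = -8.187e-19 - 5.486e-19
Step 3: G = -1.367e-18 J

-1.367e-18


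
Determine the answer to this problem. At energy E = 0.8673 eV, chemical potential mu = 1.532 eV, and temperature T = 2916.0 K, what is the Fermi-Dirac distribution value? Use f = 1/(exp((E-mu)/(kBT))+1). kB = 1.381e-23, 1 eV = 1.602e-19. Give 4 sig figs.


Step 1: (E - mu) = 0.8673 - 1.532 = -0.6647 eV
Step 2: Convert: (E-mu)*eV = -1.065e-19 J
Step 3: x = (E-mu)*eV/(kB*T) = -2.644
Step 4: f = 1/(exp(-2.644)+1) = 0.9337

0.9337


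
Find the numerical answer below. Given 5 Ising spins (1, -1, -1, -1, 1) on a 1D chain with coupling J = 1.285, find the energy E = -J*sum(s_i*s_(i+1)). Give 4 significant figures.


Step 1: Nearest-neighbor products: -1, 1, 1, -1
Step 2: Sum of products = 0
Step 3: E = -1.285 * 0 = 0

0


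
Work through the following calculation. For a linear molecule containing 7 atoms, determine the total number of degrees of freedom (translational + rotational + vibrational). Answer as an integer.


Step 1: Translational DOF = 3
Step 2: Rotational DOF (linear) = 2
Step 3: Vibrational DOF = 3*7 - 5 = 16
Step 4: Total = 3 + 2 + 16 = 21

21


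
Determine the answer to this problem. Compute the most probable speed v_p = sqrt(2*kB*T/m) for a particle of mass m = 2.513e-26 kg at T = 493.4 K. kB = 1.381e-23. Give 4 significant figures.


Step 1: Numerator = 2*kB*T = 2*1.381e-23*493.4 = 1.363e-20
Step 2: Ratio = 1.363e-20 / 2.513e-26 = 5.423e+05
Step 3: v_p = sqrt(5.423e+05) = 736.4 m/s

736.4


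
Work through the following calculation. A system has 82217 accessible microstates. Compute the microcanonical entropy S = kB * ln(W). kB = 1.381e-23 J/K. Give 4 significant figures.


Step 1: ln(W) = ln(82217) = 11.32
Step 2: S = kB * ln(W) = 1.381e-23 * 11.32
Step 3: S = 1.563e-22 J/K

1.563e-22


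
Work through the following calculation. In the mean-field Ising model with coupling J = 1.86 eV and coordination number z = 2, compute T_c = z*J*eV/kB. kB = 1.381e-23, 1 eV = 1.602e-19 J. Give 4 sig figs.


Step 1: z*J = 2*1.86 = 3.72 eV
Step 2: Convert to Joules: 3.72*1.602e-19 = 5.959e-19 J
Step 3: T_c = 5.959e-19 / 1.381e-23 = 4.315e+04 K

4.315e+04


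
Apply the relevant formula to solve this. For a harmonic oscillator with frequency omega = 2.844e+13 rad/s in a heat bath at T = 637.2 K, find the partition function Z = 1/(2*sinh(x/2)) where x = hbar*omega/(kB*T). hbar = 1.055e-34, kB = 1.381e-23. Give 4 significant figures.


Step 1: Compute x = hbar*omega/(kB*T) = 1.055e-34*2.844e+13/(1.381e-23*637.2) = 0.341
Step 2: x/2 = 0.1705
Step 3: sinh(x/2) = 0.1713
Step 4: Z = 1/(2*0.1713) = 2.919

2.919


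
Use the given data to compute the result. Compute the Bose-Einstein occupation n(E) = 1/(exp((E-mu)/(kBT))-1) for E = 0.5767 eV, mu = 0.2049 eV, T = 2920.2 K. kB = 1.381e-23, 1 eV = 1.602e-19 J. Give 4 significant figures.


Step 1: (E - mu) = 0.3718 eV
Step 2: x = (E-mu)*eV/(kB*T) = 0.3718*1.602e-19/(1.381e-23*2920.2) = 1.477
Step 3: exp(x) = 4.38
Step 4: n = 1/(exp(x)-1) = 0.2959

0.2959


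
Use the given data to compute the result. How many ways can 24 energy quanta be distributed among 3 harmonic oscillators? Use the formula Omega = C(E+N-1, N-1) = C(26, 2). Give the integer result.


Step 1: Use binomial coefficient C(26, 2)
Step 2: Numerator = 26! / 24!
Step 3: Denominator = 2!
Step 4: Omega = 325

325


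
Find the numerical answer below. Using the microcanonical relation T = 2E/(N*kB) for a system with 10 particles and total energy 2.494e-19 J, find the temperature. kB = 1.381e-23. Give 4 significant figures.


Step 1: Numerator = 2*E = 2*2.494e-19 = 4.988e-19 J
Step 2: Denominator = N*kB = 10*1.381e-23 = 1.381e-22
Step 3: T = 4.988e-19 / 1.381e-22 = 3612 K

3612


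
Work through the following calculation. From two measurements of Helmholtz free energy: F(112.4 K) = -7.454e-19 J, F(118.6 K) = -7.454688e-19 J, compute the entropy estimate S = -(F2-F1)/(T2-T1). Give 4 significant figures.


Step 1: dF = F2 - F1 = -7.454688e-19 - (-7.454e-19) = -6.88e-23 J
Step 2: dT = T2 - T1 = 118.6 - 112.4 = 6.2 K
Step 3: S = -dF/dT = -(-6.88e-23)/6.2 = 1.11e-23 J/K

1.11e-23


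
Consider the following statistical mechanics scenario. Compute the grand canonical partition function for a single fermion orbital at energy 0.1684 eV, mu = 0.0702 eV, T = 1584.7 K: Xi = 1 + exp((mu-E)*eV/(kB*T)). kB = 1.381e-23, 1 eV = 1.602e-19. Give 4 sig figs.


Step 1: (mu - E) = 0.0702 - 0.1684 = -0.0982 eV
Step 2: x = (mu-E)*eV/(kB*T) = -0.0982*1.602e-19/(1.381e-23*1584.7) = -0.7188
Step 3: exp(x) = 0.4873
Step 4: Xi = 1 + 0.4873 = 1.487

1.487


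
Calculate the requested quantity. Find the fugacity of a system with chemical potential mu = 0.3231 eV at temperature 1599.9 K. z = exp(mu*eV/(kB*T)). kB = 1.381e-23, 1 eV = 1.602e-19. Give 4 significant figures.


Step 1: Convert mu to Joules: 0.3231*1.602e-19 = 5.176e-20 J
Step 2: kB*T = 1.381e-23*1599.9 = 2.209e-20 J
Step 3: mu/(kB*T) = 2.343
Step 4: z = exp(2.343) = 10.41

10.41


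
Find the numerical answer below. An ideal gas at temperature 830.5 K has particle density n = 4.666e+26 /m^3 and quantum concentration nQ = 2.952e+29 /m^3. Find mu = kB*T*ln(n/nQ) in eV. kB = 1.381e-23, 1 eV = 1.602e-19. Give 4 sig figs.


Step 1: n/nQ = 4.666e+26/2.952e+29 = 0.001581
Step 2: ln(n/nQ) = -6.45
Step 3: mu = kB*T*ln(n/nQ) = 1.147e-20*-6.45 = -7.398e-20 J
Step 4: Convert to eV: -7.398e-20/1.602e-19 = -0.4618 eV

-0.4618


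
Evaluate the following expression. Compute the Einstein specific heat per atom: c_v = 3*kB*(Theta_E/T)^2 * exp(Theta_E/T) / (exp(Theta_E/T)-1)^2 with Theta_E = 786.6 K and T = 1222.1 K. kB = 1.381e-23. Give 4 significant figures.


Step 1: x = Theta_E/T = 786.6/1222.1 = 0.6436
Step 2: x^2 = 0.4143
Step 3: exp(x) = 1.903
Step 4: c_v = 3*1.381e-23*0.4143*1.903/(1.903-1)^2 = 4.003e-23

4.003e-23


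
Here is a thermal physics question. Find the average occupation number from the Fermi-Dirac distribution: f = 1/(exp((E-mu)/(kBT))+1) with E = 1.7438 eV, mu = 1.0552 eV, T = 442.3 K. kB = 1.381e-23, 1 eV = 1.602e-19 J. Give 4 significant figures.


Step 1: (E - mu) = 1.7438 - 1.0552 = 0.6886 eV
Step 2: Convert: (E-mu)*eV = 1.103e-19 J
Step 3: x = (E-mu)*eV/(kB*T) = 18.06
Step 4: f = 1/(exp(18.06)+1) = 1.434e-08

1.434e-08


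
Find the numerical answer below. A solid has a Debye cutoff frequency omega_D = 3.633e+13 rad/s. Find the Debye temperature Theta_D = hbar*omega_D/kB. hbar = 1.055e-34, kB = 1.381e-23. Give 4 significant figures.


Step 1: hbar*omega_D = 1.055e-34 * 3.633e+13 = 3.833e-21 J
Step 2: Theta_D = 3.833e-21 / 1.381e-23
Step 3: Theta_D = 277.5 K

277.5


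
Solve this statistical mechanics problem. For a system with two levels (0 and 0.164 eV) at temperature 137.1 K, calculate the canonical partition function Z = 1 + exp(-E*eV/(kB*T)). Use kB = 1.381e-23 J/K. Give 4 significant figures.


Step 1: Compute beta*E = E*eV/(kB*T) = 0.164*1.602e-19/(1.381e-23*137.1) = 13.88
Step 2: exp(-beta*E) = exp(-13.88) = 9.41e-07
Step 3: Z = 1 + 9.41e-07 = 1

1


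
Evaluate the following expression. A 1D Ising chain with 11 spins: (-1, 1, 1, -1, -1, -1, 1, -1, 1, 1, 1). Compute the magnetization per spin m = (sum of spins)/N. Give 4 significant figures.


Step 1: Count up spins (+1): 6, down spins (-1): 5
Step 2: Total magnetization M = 6 - 5 = 1
Step 3: m = M/N = 1/11 = 0.09091

0.09091


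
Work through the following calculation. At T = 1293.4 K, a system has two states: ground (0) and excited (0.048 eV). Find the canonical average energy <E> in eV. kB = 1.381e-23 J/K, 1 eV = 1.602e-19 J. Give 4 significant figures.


Step 1: beta*E = 0.048*1.602e-19/(1.381e-23*1293.4) = 0.4305
Step 2: exp(-beta*E) = 0.6502
Step 3: <E> = 0.048*0.6502/(1+0.6502) = 0.01891 eV

0.01891


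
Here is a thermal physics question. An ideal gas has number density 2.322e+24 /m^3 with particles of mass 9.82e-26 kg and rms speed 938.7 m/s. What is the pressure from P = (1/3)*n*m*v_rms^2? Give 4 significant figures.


Step 1: v_rms^2 = 938.7^2 = 8.812e+05
Step 2: n*m = 2.322e+24*9.82e-26 = 0.228
Step 3: P = (1/3)*0.228*8.812e+05 = 6.697e+04 Pa

6.697e+04


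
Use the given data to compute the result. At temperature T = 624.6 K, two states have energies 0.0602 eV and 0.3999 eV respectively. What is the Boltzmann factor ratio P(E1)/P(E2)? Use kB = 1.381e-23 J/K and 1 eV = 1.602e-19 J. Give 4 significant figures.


Step 1: Compute energy difference dE = E1 - E2 = 0.0602 - 0.3999 = -0.3397 eV
Step 2: Convert to Joules: dE_J = -0.3397 * 1.602e-19 = -5.442e-20 J
Step 3: Compute exponent = -dE_J / (kB * T) = -(-5.442e-20) / (1.381e-23 * 624.6) = 6.309
Step 4: P(E1)/P(E2) = exp(6.309) = 549.5

549.5


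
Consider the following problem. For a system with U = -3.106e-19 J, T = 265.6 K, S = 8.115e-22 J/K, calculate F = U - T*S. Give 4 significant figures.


Step 1: T*S = 265.6 * 8.115e-22 = 2.155e-19 J
Step 2: F = U - T*S = -3.106e-19 - 2.155e-19
Step 3: F = -5.261e-19 J

-5.261e-19


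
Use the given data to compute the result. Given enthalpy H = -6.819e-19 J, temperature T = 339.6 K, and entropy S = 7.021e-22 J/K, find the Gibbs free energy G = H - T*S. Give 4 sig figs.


Step 1: T*S = 339.6 * 7.021e-22 = 2.384e-19 J
Step 2: G = H - T*S = -6.819e-19 - 2.384e-19
Step 3: G = -9.203e-19 J

-9.203e-19


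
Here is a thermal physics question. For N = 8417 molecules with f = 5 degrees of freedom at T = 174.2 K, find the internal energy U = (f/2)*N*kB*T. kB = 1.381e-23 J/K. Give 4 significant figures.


Step 1: f/2 = 5/2 = 2.5
Step 2: N*kB*T = 8417*1.381e-23*174.2 = 2.025e-17
Step 3: U = 2.5 * 2.025e-17 = 5.062e-17 J

5.062e-17


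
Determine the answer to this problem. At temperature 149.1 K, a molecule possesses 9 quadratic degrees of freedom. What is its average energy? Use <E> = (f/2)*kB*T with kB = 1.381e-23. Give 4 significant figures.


Step 1: f/2 = 9/2 = 4.5
Step 2: kB*T = 1.381e-23 * 149.1 = 2.059e-21
Step 3: <E> = 4.5 * 2.059e-21 = 9.266e-21 J

9.266e-21


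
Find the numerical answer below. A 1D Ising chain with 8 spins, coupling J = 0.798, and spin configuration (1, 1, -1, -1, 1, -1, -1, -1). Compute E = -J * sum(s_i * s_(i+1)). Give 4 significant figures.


Step 1: Nearest-neighbor products: 1, -1, 1, -1, -1, 1, 1
Step 2: Sum of products = 1
Step 3: E = -0.798 * 1 = -0.798

-0.798


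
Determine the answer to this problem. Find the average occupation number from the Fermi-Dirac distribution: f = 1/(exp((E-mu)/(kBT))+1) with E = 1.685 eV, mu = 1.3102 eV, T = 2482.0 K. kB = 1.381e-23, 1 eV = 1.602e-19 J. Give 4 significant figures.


Step 1: (E - mu) = 1.685 - 1.3102 = 0.3748 eV
Step 2: Convert: (E-mu)*eV = 6.004e-20 J
Step 3: x = (E-mu)*eV/(kB*T) = 1.752
Step 4: f = 1/(exp(1.752)+1) = 0.1478

0.1478


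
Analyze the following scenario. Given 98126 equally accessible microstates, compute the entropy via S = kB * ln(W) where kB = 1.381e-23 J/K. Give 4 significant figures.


Step 1: ln(W) = ln(98126) = 11.49
Step 2: S = kB * ln(W) = 1.381e-23 * 11.49
Step 3: S = 1.587e-22 J/K

1.587e-22
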